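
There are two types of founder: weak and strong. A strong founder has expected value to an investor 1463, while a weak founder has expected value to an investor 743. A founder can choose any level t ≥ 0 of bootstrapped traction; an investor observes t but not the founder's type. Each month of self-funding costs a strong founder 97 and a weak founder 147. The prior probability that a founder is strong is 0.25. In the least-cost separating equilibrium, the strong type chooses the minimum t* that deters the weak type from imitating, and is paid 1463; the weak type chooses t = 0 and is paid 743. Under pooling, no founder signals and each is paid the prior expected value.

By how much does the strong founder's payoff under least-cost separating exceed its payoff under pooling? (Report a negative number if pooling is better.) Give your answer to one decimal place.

64.9

Least-cost separating signal: t* solves 743 = 1463 − 147·t*, so t* = (1463 − 743)/147 ≈ 4.8980.
Strong type's separating payoff: 1463 − 97 × t* = 1463 − 97 × (1463 − 743)/147 = 1463 − 69840/147 ≈ 987.898.
Pooling payoff: 0.25 × 1463 + 0.75 × 743 = 923.
Difference: 987.898 − 923 = 64.898, i.e. 64.9 to one decimal place.
The strong type prefers to separate.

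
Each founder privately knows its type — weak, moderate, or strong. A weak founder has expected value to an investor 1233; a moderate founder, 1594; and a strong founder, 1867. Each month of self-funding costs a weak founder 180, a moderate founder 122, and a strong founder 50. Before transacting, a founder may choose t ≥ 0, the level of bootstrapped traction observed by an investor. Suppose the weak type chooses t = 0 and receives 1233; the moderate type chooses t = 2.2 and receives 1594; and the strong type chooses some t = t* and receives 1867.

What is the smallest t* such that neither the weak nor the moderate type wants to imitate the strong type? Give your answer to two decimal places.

4.44

Weak type (on-path payoff 1233) won't mimic when 1233 ≥ 1867 − 180·t*, i.e. t* ≥ 3.52.
Moderate type (on-path payoff 1594 − 122×2.2 = 1325.6) won't mimic when 1325.6 ≥ 1867 − 122·t*, i.e. t* ≥ 4.44.
Both must hold, so t* = max(3.52, 4.44) = 4.44. The moderate type's constraint binds.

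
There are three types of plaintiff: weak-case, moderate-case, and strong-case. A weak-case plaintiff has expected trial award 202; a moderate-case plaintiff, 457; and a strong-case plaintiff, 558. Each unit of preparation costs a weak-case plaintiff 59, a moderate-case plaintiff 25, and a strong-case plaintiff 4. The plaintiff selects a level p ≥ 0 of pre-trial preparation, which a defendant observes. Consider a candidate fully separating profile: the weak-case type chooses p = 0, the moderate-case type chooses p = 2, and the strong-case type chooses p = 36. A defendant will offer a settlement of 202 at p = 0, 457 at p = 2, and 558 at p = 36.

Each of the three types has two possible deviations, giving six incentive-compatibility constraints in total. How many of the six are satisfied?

Strong-case (own payoff 558 − 4×36 = 414): to p=0 gives 202 → no gain ✓; to p=2 gives 457 − 4×2 = 449 → profitable ✗.
Weak-case (own payoff 202): to p=2 gives 457 − 59×2 = 339 → profitable ✗; to p=36 gives 558 − 59×36 = -1566 → no gain ✓.
Moderate-case (own payoff 457 − 25×2 = 407): to p=0 gives 202 → no gain ✓; to p=36 gives 558 − 25×36 = -342 → no gain ✓.
4 of the 6 constraints hold; not an equilibrium.

4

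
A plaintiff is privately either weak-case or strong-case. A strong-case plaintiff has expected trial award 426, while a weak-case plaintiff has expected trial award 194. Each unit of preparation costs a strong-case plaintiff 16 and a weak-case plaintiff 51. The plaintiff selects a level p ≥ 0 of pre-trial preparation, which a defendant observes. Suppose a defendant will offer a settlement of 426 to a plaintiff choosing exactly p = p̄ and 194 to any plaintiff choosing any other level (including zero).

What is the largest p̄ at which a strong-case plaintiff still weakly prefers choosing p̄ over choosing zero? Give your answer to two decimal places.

14.50

Choosing p̄ yields the strong-case type 426 − 16·p̄; choosing zero yields 194.
The strong-case type is indifferent at 426 − 16·p̄ = 194, i.e. p̄ = (426 − 194) / 16 = 14.50.
For any p̄ above 14.50 the strong-case type would rather pool at zero, so separation collapses.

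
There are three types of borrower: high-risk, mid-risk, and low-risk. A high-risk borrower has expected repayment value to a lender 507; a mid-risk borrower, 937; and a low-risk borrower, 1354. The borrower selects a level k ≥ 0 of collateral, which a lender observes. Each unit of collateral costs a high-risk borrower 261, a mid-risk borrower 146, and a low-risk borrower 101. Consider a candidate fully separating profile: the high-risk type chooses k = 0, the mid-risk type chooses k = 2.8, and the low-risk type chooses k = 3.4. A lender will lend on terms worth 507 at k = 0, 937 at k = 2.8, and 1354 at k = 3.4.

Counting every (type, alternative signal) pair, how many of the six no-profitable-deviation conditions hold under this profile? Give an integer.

5

Mid-risk (own payoff 937 − 146×2.8 = 528.2): to k=0 gives 507 → no gain ✓; to k=3.4 gives 1354 − 146×3.4 = 857.6 → profitable ✗.
Low-risk (own payoff 1354 − 101×3.4 = 1010.6): to k=0 gives 507 → no gain ✓; to k=2.8 gives 937 − 101×2.8 = 654.2 → no gain ✓.
High-risk (own payoff 507): to k=2.8 gives 937 − 261×2.8 = 206.2 → no gain ✓; to k=3.4 gives 1354 − 261×3.4 = 466.6 → no gain ✓.
5 of the 6 constraints hold; not an equilibrium.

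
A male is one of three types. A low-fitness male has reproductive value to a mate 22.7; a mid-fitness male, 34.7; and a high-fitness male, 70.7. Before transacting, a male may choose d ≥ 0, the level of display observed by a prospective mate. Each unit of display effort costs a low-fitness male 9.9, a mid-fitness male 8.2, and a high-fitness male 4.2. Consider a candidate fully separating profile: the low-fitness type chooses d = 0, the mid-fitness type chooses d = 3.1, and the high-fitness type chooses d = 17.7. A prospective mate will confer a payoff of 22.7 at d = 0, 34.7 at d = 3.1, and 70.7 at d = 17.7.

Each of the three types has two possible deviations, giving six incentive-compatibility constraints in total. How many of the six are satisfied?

Mid-fitness (own payoff 34.7 − 8.2×3.1 = 9.28): to d=0 gives 22.7 → profitable ✗; to d=17.7 gives 70.7 − 8.2×17.7 = -74.44 → no gain ✓.
High-fitness (own payoff 70.7 − 4.2×17.7 = -3.64): to d=0 gives 22.7 → profitable ✗; to d=3.1 gives 34.7 − 4.2×3.1 = 21.68 → profitable ✗.
Low-fitness (own payoff 22.7): to d=3.1 gives 34.7 − 9.9×3.1 = 4.01 → no gain ✓; to d=17.7 gives 70.7 − 9.9×17.7 = -104.53 → no gain ✓.
3 of the 6 constraints hold; not an equilibrium.

3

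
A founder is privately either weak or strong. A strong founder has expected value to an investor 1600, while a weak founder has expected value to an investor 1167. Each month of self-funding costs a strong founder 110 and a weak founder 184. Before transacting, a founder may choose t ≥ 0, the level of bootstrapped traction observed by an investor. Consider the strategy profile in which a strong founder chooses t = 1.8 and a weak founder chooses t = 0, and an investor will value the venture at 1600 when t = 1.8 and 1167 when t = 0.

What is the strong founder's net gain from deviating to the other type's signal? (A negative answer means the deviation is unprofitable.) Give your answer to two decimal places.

-235.00

Playing t = 1.8 the strong founder receives 1600 − 110 × 1.8 = 1402.
Deviating to t = 0 yields 1167 instead.
Gain from deviating: 1167 − 1402 = -235.00.
The gain is negative, so the strong type's incentive-compatibility constraint is satisfied.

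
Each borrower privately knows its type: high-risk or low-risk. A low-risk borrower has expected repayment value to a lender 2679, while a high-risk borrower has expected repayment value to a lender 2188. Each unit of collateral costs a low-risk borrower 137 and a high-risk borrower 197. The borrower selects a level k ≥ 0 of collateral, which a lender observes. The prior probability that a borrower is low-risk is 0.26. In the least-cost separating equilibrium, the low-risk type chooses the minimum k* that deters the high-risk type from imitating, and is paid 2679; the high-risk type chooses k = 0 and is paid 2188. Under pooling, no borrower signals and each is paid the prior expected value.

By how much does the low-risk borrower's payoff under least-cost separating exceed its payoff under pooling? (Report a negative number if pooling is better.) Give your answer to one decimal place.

21.9

Least-cost separating signal: k* solves 2188 = 2679 − 197·k*, so k* = (2679 − 2188)/197 ≈ 2.4924.
Low-risk type's separating payoff: 2679 − 137 × k* = 2679 − 137 × (2679 − 2188)/197 = 2679 − 67267/197 ≈ 2337.543.
Pooling payoff: 0.26 × 2679 + 0.74 × 2188 = 2315.66.
Difference: 2337.543 − 2315.66 = 21.883, i.e. 21.9 to one decimal place.
The low-risk type prefers to separate.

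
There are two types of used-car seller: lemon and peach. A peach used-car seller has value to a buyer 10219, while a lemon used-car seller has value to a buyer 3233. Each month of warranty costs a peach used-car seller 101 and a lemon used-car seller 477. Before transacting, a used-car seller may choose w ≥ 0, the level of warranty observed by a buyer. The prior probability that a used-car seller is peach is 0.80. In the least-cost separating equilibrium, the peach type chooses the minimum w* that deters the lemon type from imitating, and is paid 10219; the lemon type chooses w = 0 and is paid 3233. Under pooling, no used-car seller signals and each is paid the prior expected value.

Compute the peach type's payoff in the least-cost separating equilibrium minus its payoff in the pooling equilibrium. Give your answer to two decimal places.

-82.02

Least-cost separating signal: w* solves 3233 = 10219 − 477·w*, so w* = (10219 − 3233)/477 ≈ 14.6457.
Peach type's separating payoff: 10219 − 101 × w* = 10219 − 101 × (10219 − 3233)/477 = 10219 − 705586/477 ≈ 8739.7841.
Pooling payoff: 0.80 × 10219 + 0.20 × 3233 = 8821.8.
Difference: 8739.7841 − 8821.8 = -82.0159, i.e. -82.02 to two decimal places.
The peach type would prefer the pooling outcome.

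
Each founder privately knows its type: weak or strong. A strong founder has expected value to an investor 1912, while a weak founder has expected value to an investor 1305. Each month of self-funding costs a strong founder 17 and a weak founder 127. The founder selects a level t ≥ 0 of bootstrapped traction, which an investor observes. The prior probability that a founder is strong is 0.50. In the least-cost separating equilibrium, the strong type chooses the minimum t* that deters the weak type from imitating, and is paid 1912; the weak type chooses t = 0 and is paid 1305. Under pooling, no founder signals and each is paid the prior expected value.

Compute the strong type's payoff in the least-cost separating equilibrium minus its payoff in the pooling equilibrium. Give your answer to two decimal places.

Least-cost separating signal: t* solves 1305 = 1912 − 127·t*, so t* = (1912 − 1305)/127 ≈ 4.7795.
Strong type's separating payoff: 1912 − 17 × t* = 1912 − 17 × (1912 − 1305)/127 = 1912 − 10319/127 ≈ 1830.7480.
Pooling payoff: 0.50 × 1912 + 0.50 × 1305 = 1608.5.
Difference: 1830.7480 − 1608.5 = 222.248, i.e. 222.25 to two decimal places.
The strong type prefers to separate.

222.25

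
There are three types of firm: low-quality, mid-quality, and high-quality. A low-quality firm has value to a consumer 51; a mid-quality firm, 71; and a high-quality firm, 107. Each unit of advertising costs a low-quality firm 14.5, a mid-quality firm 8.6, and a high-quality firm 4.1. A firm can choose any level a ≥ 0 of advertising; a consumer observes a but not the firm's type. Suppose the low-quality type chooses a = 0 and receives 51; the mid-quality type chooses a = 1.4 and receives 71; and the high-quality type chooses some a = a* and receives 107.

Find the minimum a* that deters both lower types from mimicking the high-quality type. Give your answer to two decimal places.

Mid-quality type (on-path payoff 71 − 8.6×1.4 = 58.96) won't mimic when 58.96 ≥ 107 − 8.6·a*, i.e. a* ≥ 5.59.
Low-quality type (on-path payoff 51) won't mimic when 51 ≥ 107 − 14.5·a*, i.e. a* ≥ 3.86.
Both must hold, so a* = max(3.86, 5.59) = 5.59. The mid-quality type's constraint binds.

5.59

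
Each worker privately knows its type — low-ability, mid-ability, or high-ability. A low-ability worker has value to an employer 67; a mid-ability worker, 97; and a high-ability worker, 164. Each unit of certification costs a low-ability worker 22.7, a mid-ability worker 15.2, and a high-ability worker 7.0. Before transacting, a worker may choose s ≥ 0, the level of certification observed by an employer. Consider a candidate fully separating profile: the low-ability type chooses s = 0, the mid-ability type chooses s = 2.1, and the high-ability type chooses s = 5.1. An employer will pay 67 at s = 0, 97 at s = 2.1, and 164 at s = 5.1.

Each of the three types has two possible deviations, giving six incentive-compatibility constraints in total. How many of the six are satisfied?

4

High-ability (own payoff 164 − 7.0×5.1 = 128.3): to s=0 gives 67 → no gain ✓; to s=2.1 gives 97 − 7.0×2.1 = 82.3 → no gain ✓.
Mid-ability (own payoff 97 − 15.2×2.1 = 65.08): to s=0 gives 67 → profitable ✗; to s=5.1 gives 164 − 15.2×5.1 = 86.48 → profitable ✗.
Low-ability (own payoff 67): to s=2.1 gives 97 − 22.7×2.1 = 49.33 → no gain ✓; to s=5.1 gives 164 − 22.7×5.1 = 48.23 → no gain ✓.
4 of the 6 constraints hold; not an equilibrium.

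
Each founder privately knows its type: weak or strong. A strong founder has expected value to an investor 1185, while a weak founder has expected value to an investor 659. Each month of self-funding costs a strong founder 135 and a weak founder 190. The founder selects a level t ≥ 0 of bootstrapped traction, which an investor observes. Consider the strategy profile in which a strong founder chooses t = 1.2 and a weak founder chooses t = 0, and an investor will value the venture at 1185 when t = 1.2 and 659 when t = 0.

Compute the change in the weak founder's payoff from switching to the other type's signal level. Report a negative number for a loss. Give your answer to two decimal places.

298.00

Playing t = 0 the weak founder receives 659.
Deviating to t = 1.2 brings payment 1185 at cost 190 × 1.2 = 228, netting 957.
Gain from deviating: 957 − 659 = 298.00.
The gain is positive, so the weak type's incentive-compatibility constraint is violated — this profile is not a separating equilibrium.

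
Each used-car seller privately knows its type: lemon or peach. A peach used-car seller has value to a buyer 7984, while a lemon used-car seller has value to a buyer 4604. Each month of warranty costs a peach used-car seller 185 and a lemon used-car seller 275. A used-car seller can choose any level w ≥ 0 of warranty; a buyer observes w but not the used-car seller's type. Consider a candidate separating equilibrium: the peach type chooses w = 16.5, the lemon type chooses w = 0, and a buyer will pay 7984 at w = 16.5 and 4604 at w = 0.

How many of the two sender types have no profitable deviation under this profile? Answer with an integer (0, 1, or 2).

2

Peach type: signal → 7984 − 185 × 16.5 = 4931.5; deviate to 0 → 4604. IC holds (4931.5 ≥ 4604).
Lemon type: stay at 0 → 4604; mimic → 7984 − 275 × 16.5 = 3446.5. IC holds (4604 ≥ 3446.5).
2 of 2 constraints hold, so this is a separating equilibrium.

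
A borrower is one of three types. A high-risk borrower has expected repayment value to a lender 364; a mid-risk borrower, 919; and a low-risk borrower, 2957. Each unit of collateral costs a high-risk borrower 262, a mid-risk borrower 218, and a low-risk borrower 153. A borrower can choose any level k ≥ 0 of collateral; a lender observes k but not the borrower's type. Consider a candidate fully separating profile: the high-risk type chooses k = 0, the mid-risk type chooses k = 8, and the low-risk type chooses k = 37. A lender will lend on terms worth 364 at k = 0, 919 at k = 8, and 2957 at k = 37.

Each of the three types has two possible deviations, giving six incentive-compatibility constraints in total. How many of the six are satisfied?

3

Mid-risk (own payoff 919 − 218×8 = -825): to k=0 gives 364 → profitable ✗; to k=37 gives 2957 − 218×37 = -5109 → no gain ✓.
High-risk (own payoff 364): to k=8 gives 919 − 262×8 = -1177 → no gain ✓; to k=37 gives 2957 − 262×37 = -6737 → no gain ✓.
Low-risk (own payoff 2957 − 153×37 = -2704): to k=0 gives 364 → profitable ✗; to k=8 gives 919 − 153×8 = -305 → profitable ✗.
3 of the 6 constraints hold; not an equilibrium.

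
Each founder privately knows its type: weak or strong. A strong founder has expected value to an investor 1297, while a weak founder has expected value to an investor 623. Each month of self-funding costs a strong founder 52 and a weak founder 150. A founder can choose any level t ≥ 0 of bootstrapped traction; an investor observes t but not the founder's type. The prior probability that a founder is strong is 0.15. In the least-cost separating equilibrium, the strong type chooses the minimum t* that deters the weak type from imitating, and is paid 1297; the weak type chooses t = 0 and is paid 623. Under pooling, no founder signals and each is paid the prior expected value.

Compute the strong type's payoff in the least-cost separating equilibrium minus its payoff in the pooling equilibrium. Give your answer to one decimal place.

339.2

Least-cost separating signal: t* solves 623 = 1297 − 150·t*, so t* = (1297 − 623)/150 ≈ 4.4933.
Strong type's separating payoff: 1297 − 52 × t* = 1297 − 52 × (1297 − 623)/150 = 1297 − 35048/150 ≈ 1063.347.
Pooling payoff: 0.15 × 1297 + 0.85 × 623 = 724.1.
Difference: 1063.347 − 724.1 = 339.247, i.e. 339.2 to one decimal place.
The strong type prefers to separate.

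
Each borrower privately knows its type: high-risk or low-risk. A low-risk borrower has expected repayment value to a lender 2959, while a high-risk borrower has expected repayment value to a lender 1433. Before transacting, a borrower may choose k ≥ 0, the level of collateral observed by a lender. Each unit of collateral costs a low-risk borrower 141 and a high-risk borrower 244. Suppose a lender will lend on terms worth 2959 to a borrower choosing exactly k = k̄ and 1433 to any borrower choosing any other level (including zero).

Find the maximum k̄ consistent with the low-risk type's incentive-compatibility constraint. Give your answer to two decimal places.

10.82

Choosing k̄ yields the low-risk type 2959 − 141·k̄; choosing zero yields 1433.
The low-risk type is indifferent at 2959 − 141·k̄ = 1433, i.e. k̄ = (2959 − 1433) / 141 ≈ 10.82.
For any k̄ above 10.82 the low-risk type would rather pool at zero, so separation collapses.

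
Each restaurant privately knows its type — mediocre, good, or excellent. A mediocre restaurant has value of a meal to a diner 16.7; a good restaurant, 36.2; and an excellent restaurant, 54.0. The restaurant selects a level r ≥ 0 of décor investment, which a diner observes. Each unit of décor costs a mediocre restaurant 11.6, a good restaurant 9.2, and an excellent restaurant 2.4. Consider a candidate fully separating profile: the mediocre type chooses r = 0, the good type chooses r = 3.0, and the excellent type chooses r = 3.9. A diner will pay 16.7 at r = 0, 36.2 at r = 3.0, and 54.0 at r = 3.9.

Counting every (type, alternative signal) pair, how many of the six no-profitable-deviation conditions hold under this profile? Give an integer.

Excellent (own payoff 54.0 − 2.4×3.9 = 44.64): to r=0 gives 16.7 → no gain ✓; to r=3.0 gives 36.2 − 2.4×3.0 = 29 → no gain ✓.
Good (own payoff 36.2 − 9.2×3.0 = 8.6): to r=0 gives 16.7 → profitable ✗; to r=3.9 gives 54.0 − 9.2×3.9 = 18.12 → profitable ✗.
Mediocre (own payoff 16.7): to r=3.0 gives 36.2 − 11.6×3.0 = 1.4 → no gain ✓; to r=3.9 gives 54.0 − 11.6×3.9 = 8.76 → no gain ✓.
4 of the 6 constraints hold; not an equilibrium.

4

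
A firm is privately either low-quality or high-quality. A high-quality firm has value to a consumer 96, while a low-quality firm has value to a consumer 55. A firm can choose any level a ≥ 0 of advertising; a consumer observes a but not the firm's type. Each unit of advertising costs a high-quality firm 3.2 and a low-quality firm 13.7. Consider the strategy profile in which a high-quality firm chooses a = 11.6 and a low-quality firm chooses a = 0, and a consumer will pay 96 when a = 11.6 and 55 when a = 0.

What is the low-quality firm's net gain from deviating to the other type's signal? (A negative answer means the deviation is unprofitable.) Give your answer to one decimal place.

Playing a = 0 the low-quality firm receives 55.
Deviating to a = 11.6 brings payment 96 at cost 13.7 × 11.6 = 158.92, netting -62.92.
Gain from deviating: -62.92 − 55 = -117.92, i.e. -117.9 to one decimal place.
The gain is negative, so the low-quality type's incentive-compatibility constraint is satisfied.

-117.9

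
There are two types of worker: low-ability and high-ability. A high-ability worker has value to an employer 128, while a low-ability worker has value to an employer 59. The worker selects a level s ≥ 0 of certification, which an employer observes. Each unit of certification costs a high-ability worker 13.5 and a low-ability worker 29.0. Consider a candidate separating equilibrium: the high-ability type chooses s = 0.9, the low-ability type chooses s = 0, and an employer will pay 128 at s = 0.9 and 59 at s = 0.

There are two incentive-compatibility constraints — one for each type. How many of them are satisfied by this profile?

1

Low-ability type: stay at 0 → 59; mimic → 128 − 29.0 × 0.9 = 101.9. IC fails (59 < 101.9).
High-ability type: signal → 128 − 13.5 × 0.9 = 115.85; deviate to 0 → 59. IC holds (115.85 ≥ 59).
1 of 2 constraints hold, so this profile is not an equilibrium.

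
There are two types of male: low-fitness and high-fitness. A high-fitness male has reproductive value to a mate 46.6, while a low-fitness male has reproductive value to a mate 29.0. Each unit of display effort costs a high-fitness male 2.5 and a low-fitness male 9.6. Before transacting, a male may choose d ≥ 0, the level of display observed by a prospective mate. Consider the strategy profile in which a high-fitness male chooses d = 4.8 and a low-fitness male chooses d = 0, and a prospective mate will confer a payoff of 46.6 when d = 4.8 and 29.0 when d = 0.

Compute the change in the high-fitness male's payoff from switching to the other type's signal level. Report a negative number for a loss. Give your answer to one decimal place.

-5.6

Playing d = 4.8 the high-fitness male receives 46.6 − 2.5 × 4.8 = 34.6.
Deviating to d = 0 yields 29.0 instead.
Gain from deviating: 29.0 − 34.6 = -5.6.
The gain is negative, so the high-fitness type's incentive-compatibility constraint is satisfied.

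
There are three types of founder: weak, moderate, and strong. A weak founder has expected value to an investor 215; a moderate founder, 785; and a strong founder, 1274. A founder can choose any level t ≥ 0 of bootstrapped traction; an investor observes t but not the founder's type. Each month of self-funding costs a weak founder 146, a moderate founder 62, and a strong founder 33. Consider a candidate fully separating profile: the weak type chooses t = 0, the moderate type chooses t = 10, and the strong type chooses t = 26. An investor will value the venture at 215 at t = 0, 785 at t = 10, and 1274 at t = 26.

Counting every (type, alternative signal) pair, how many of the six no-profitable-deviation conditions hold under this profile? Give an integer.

Weak (own payoff 215): to t=10 gives 785 − 146×10 = -675 → no gain ✓; to t=26 gives 1274 − 146×26 = -2522 → no gain ✓.
Strong (own payoff 1274 − 33×26 = 416): to t=0 gives 215 → no gain ✓; to t=10 gives 785 − 33×10 = 455 → profitable ✗.
Moderate (own payoff 785 − 62×10 = 165): to t=0 gives 215 → profitable ✗; to t=26 gives 1274 − 62×26 = -338 → no gain ✓.
4 of the 6 constraints hold; not an equilibrium.

4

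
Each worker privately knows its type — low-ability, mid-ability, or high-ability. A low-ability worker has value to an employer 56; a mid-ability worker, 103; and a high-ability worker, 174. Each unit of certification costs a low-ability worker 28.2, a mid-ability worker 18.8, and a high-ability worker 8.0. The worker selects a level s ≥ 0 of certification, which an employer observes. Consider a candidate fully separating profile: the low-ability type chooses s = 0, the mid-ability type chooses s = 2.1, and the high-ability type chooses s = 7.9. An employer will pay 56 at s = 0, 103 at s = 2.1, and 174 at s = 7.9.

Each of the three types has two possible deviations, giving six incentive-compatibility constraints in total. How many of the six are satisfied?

Mid-ability (own payoff 103 − 18.8×2.1 = 63.52): to s=0 gives 56 → no gain ✓; to s=7.9 gives 174 − 18.8×7.9 = 25.48 → no gain ✓.
High-ability (own payoff 174 − 8.0×7.9 = 110.8): to s=0 gives 56 → no gain ✓; to s=2.1 gives 103 − 8.0×2.1 = 86.2 → no gain ✓.
Low-ability (own payoff 56): to s=2.1 gives 103 − 28.2×2.1 = 43.78 → no gain ✓; to s=7.9 gives 174 − 28.2×7.9 = -48.78 → no gain ✓.
6 of the 6 constraints hold; this profile is a separating equilibrium.

6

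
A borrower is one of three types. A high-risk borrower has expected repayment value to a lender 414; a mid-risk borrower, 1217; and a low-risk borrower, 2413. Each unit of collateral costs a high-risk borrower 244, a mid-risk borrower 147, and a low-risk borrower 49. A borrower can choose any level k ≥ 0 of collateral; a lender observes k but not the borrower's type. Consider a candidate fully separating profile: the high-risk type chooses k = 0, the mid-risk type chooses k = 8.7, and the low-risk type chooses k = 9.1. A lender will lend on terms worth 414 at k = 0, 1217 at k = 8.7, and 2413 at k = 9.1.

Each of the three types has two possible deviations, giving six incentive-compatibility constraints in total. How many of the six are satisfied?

4

Mid-risk (own payoff 1217 − 147×8.7 = -61.9): to k=0 gives 414 → profitable ✗; to k=9.1 gives 2413 − 147×9.1 = 1075.3 → profitable ✗.
High-risk (own payoff 414): to k=8.7 gives 1217 − 244×8.7 = -905.8 → no gain ✓; to k=9.1 gives 2413 − 244×9.1 = 192.6 → no gain ✓.
Low-risk (own payoff 2413 − 49×9.1 = 1967.1): to k=0 gives 414 → no gain ✓; to k=8.7 gives 1217 − 49×8.7 = 790.7 → no gain ✓.
4 of the 6 constraints hold; not an equilibrium.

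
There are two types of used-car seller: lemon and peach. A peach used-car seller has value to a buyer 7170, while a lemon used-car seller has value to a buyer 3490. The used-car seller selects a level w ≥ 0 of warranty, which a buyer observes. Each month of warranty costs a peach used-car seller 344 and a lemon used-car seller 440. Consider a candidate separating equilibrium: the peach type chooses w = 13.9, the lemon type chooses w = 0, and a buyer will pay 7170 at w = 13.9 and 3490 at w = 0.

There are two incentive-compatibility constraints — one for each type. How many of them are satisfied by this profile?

Peach type: signal → 7170 − 344 × 13.9 = 2388.4; deviate to 0 → 3490. IC fails (2388.4 < 3490).
Lemon type: stay at 0 → 3490; mimic → 7170 − 440 × 13.9 = 1054. IC holds (3490 ≥ 1054).
1 of 2 constraints hold, so this profile is not an equilibrium.

1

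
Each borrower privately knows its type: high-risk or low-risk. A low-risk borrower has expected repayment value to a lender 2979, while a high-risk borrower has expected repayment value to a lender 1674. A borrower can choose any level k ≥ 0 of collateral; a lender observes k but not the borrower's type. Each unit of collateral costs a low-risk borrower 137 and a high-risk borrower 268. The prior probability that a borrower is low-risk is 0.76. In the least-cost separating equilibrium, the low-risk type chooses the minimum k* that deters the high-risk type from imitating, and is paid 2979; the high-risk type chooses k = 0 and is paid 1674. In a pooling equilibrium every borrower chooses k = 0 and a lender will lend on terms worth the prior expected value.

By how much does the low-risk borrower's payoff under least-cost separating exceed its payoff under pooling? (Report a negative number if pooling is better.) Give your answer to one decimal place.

Least-cost separating signal: k* solves 1674 = 2979 − 268·k*, so k* = (2979 − 1674)/268 ≈ 4.8694.
Low-risk type's separating payoff: 2979 − 137 × k* = 2979 − 137 × (2979 − 1674)/268 = 2979 − 178785/268 ≈ 2311.892.
Pooling payoff: 0.76 × 2979 + 0.24 × 1674 = 2665.8.
Difference: 2311.892 − 2665.8 = -353.908, i.e. -353.9 to one decimal place.
The low-risk type would prefer the pooling outcome.

-353.9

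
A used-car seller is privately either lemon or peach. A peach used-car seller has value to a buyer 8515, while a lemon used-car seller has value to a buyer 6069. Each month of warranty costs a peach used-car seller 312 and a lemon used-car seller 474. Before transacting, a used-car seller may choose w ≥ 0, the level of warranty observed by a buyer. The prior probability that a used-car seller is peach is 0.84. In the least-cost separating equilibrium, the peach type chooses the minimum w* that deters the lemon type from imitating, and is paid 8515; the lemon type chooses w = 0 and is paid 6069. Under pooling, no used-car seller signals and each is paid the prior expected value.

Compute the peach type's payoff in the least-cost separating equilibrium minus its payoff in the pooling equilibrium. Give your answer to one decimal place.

-1218.7

Least-cost separating signal: w* solves 6069 = 8515 − 474·w*, so w* = (8515 − 6069)/474 ≈ 5.1603.
Peach type's separating payoff: 8515 − 312 × w* = 8515 − 312 × (8515 − 6069)/474 = 8515 − 763152/474 ≈ 6904.975.
Pooling payoff: 0.84 × 8515 + 0.16 × 6069 = 8123.64.
Difference: 6904.975 − 8123.64 = -1218.665, i.e. -1218.7 to one decimal place.
The peach type would prefer the pooling outcome.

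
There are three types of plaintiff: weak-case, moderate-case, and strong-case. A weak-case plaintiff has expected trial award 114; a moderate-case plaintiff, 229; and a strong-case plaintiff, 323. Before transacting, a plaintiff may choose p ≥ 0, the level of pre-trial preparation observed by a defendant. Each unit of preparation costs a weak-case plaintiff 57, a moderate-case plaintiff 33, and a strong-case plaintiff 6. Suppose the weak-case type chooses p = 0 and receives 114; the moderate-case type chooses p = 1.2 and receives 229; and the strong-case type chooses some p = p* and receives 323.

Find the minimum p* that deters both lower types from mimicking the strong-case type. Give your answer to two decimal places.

4.05

Weak-case type (on-path payoff 114) won't mimic when 114 ≥ 323 − 57·p*, i.e. p* ≥ 3.67.
Moderate-case type (on-path payoff 229 − 33×1.2 = 189.4) won't mimic when 189.4 ≥ 323 − 33·p*, i.e. p* ≥ 4.05.
Both must hold, so p* = max(3.67, 4.05) = 4.05. The moderate-case type's constraint binds.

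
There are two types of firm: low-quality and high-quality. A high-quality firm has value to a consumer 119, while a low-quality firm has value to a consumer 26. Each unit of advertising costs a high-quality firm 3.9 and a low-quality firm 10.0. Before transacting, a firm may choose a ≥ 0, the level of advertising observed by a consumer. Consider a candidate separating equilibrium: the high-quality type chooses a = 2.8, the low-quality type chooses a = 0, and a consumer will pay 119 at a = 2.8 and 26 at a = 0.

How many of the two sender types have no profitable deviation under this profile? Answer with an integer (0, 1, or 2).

1

Low-quality type: stay at 0 → 26; mimic → 119 − 10.0 × 2.8 = 91. IC fails (26 < 91).
High-quality type: signal → 119 − 3.9 × 2.8 = 108.08; deviate to 0 → 26. IC holds (108.08 ≥ 26).
1 of 2 constraints hold, so this profile is not an equilibrium.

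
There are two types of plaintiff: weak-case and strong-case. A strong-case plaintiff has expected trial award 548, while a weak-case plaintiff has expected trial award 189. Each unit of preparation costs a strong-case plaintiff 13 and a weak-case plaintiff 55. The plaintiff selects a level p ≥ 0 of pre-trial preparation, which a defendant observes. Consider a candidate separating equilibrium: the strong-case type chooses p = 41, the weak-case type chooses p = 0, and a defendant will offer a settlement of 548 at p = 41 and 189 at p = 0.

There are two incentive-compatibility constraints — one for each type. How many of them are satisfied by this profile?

Weak-case type: stay at 0 → 189; mimic → 548 − 55 × 41 = -1707. IC holds (189 ≥ -1707).
Strong-case type: signal → 548 − 13 × 41 = 15; deviate to 0 → 189. IC fails (15 < 189).
1 of 2 constraints hold, so this profile is not an equilibrium.

1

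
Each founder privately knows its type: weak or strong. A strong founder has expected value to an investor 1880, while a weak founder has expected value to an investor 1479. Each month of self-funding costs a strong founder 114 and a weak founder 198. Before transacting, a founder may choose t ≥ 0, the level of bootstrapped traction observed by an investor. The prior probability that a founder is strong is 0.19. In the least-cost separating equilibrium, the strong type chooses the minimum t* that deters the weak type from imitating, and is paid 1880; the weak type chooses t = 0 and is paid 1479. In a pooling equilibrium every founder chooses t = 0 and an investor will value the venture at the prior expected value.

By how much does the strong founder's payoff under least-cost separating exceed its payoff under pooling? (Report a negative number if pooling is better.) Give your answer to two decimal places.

93.93

Least-cost separating signal: t* solves 1479 = 1880 − 198·t*, so t* = (1880 − 1479)/198 ≈ 2.0253.
Strong type's separating payoff: 1880 − 114 × t* = 1880 − 114 × (1880 − 1479)/198 = 1880 − 45714/198 ≈ 1649.1212.
Pooling payoff: 0.19 × 1880 + 0.81 × 1479 = 1555.19.
Difference: 1649.1212 − 1555.19 = 93.9312, i.e. 93.93 to two decimal places.
The strong type prefers to separate.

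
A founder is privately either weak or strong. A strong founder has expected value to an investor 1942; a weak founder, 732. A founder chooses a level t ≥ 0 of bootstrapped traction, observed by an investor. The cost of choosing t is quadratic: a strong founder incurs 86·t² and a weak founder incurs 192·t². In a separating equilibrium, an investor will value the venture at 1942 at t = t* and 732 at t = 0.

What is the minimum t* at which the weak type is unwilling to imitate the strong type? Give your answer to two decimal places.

2.51

The weak type at t = 0 receives 732; imitating at t* yields 1942 − 192·t*².
Indifference: 732 = 1942 − 192·t*², so t*² = (1942 − 732) / 192 ≈ 6.3021.
t* = √6.3021 ≈ 2.51.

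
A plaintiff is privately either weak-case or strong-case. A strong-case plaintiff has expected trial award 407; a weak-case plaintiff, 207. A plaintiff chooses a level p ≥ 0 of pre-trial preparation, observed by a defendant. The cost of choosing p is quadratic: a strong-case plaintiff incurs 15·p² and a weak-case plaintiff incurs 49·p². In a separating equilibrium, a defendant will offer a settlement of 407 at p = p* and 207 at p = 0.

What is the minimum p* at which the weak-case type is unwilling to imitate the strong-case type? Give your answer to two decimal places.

2.02

The weak-case type at p = 0 receives 207; imitating at p* yields 407 − 49·p*².
Indifference: 207 = 407 − 49·p*², so p*² = (407 − 207) / 49 ≈ 4.0816.
p* = √4.0816 ≈ 2.02.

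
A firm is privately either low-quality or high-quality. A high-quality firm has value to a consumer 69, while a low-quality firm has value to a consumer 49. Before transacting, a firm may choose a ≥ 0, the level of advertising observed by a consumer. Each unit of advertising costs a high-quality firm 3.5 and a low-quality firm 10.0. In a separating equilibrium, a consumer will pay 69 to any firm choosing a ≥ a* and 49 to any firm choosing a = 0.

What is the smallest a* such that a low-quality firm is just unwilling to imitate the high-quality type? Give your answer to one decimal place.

A low-quality firm choosing a = 0 receives 49.
Imitating at a* instead would pay 69 at cost 10.0·a*, netting 69 − 10.0·a*.
Indifference: 49 = 69 − 10.0·a*, so a* = (69 − 49) / 10.0 = 2.0.
This is the low-quality type's binding incentive-compatibility constraint; any a ≥ 2.0 sustains separation on that side.

2.0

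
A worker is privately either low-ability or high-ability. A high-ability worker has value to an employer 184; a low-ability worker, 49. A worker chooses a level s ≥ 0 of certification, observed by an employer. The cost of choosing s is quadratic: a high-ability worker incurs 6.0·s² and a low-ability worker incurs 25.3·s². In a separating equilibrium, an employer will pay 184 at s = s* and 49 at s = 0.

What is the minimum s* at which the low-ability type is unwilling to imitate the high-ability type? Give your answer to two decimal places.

The low-ability type at s = 0 receives 49; imitating at s* yields 184 − 25.3·s*².
Indifference: 49 = 184 − 25.3·s*², so s*² = (184 − 49) / 25.3 ≈ 5.3360.
s* = √5.3360 ≈ 2.31.

2.31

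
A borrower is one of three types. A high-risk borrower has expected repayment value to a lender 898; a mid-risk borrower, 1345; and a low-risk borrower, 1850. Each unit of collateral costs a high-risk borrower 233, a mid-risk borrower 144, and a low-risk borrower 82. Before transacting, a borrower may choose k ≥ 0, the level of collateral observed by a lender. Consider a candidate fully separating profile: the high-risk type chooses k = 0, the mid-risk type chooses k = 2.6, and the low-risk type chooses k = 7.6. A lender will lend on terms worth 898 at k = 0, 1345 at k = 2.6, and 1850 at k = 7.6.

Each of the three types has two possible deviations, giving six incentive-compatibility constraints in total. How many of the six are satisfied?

6

High-risk (own payoff 898): to k=2.6 gives 1345 − 233×2.6 = 739.2 → no gain ✓; to k=7.6 gives 1850 − 233×7.6 = 79.2 → no gain ✓.
Low-risk (own payoff 1850 − 82×7.6 = 1226.8): to k=0 gives 898 → no gain ✓; to k=2.6 gives 1345 − 82×2.6 = 1131.8 → no gain ✓.
Mid-risk (own payoff 1345 − 144×2.6 = 970.6): to k=0 gives 898 → no gain ✓; to k=7.6 gives 1850 − 144×7.6 = 755.6 → no gain ✓.
6 of the 6 constraints hold; this profile is a separating equilibrium.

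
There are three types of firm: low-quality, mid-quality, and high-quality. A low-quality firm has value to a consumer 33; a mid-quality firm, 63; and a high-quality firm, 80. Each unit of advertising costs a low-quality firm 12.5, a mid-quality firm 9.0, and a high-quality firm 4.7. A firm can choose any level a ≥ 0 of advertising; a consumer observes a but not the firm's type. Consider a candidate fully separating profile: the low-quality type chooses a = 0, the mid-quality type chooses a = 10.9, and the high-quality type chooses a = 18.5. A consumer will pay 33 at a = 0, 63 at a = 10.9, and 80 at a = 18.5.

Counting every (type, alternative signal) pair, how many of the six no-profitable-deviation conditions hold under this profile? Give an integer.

Low-quality (own payoff 33): to a=10.9 gives 63 − 12.5×10.9 = -73.25 → no gain ✓; to a=18.5 gives 80 − 12.5×18.5 = -151.25 → no gain ✓.
Mid-quality (own payoff 63 − 9.0×10.9 = -35.1): to a=0 gives 33 → profitable ✗; to a=18.5 gives 80 − 9.0×18.5 = -86.5 → no gain ✓.
High-quality (own payoff 80 − 4.7×18.5 = -6.95): to a=0 gives 33 → profitable ✗; to a=10.9 gives 63 − 4.7×10.9 = 11.77 → profitable ✗.
3 of the 6 constraints hold; not an equilibrium.

3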